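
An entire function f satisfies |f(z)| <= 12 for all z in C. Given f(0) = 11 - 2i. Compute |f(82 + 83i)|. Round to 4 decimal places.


Step 1: By Liouville's theorem, a bounded entire function is constant.
Step 2: f(z) = f(0) = 11 - 2i for all z.
Step 3: |f(w)| = |11 - 2i| = sqrt(121 + 4)
Step 4: = 11.1803

11.1803


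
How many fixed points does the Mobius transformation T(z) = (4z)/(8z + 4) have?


Step 1: Fixed points satisfy T(z) = z
Step 2: 8z^2 = 0
Step 3: Discriminant = 0^2 - 4*8*0 = 0
Step 4: Number of fixed points = 1

1


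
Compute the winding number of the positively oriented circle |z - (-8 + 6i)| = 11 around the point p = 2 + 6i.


Step 1: Center c = (-8, 6), radius = 11
Step 2: |p - c|^2 = 10^2 + 0^2 = 100
Step 3: r^2 = 121
Step 4: |p-c| < r so winding number = 1

1


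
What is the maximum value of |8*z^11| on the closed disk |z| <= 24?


Step 1: On |z| = 24, |f(z)| = 8 * |z|^11 = 8 * 24^11
Step 2: By maximum modulus principle, maximum is on boundary.
Step 3: Maximum = 8 * 1521681143169024 = 12173449145352192

12173449145352192


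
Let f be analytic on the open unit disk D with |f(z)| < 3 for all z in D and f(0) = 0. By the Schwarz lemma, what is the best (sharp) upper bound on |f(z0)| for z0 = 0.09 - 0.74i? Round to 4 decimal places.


Step 1: g = f/3 maps D -> D with g(0) = 0, so by the Schwarz lemma |g(z)| <= |z|, i.e. |f(z)| <= 3|z|; this is sharp (f(z) = 3z).
Step 2: |z0|^2 = 0.09^2 + (-0.74)^2 = 0.5557
Step 3: |z0| = sqrt(0.5557) = 0.745453
Step 4: Best bound = 3 * |z0| = 3 * 0.745453 = 2.2364

2.2364


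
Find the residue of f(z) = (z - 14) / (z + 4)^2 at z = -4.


Step 1: Pole of order 2 at z = -4
Step 2: Res = lim d/dz [(z + 4)^2 * f(z)] as z -> -4
Step 3: (z + 4)^2 * f(z) = z - 14
Step 4: d/dz[z - 14] = 1

1


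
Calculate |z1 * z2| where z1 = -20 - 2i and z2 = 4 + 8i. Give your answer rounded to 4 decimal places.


Step 1: |z1| = sqrt((-20)^2 + (-2)^2) = sqrt(404)
Step 2: |z2| = sqrt(4^2 + 8^2) = sqrt(80)
Step 3: |z1*z2| = |z1|*|z2| = sqrt(404) * sqrt(80) = sqrt(404 * 80) = sqrt(32320)
Step 4: = 179.7776

179.7776


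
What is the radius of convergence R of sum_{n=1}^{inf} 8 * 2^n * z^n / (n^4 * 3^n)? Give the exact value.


Step 1: General term a_n = 8 * 2^n / (n^4 * 3^n)
Step 2: By the root test, |a_n|^(1/n) = 8^(1/n) * 2 / (n^(4/n) * 3) -> 2/3 as n -> infinity (since 8^(1/n) -> 1 and n^(4/n) -> 1)
Step 3: R = 1/lim|a_n|^(1/n) = 3/2

3/2


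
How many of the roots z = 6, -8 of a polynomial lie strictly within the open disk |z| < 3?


Step 1: Check each root:
  z = 6: |6| = 6 >= 3
  z = -8: |-8| = 8 >= 3
Step 2: Count = 0

0


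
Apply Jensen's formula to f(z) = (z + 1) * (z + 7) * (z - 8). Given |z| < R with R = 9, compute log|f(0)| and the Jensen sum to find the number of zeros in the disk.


Jensen's formula: (1/2pi)*integral log|f(Re^it)|dt = log|f(0)| + sum_{|a_k|<R} log(R/|a_k|)
Step 1: f(0) = 1 * 7 * (-8) = -56
Step 2: log|f(0)| = log|-1| + log|-7| + log|8| = 4.0254
Step 3: Zeros inside |z| < 9: -1, -7, 8
Step 4: Jensen sum = log(9/1) + log(9/7) + log(9/8) = 2.5663
Step 5: n(R) = number of terms in the Jensen sum = count of zeros inside |z| < 9 = 3

3


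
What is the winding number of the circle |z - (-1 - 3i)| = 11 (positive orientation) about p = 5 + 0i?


Step 1: Center c = (-1, -3), radius = 11
Step 2: |p - c|^2 = 6^2 + 3^2 = 45
Step 3: r^2 = 121
Step 4: |p-c| < r so winding number = 1

1


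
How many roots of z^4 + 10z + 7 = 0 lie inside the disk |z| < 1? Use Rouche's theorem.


Step 1: On |z| = 1 the three terms have sizes |z^4| = 1^4 = 1, |10z| = 10*1 = 10, |7| = 7
Step 2: The dominant term is g(z) = 10z; let h(z) = z^4 + 7 so f = g + h
Step 3: On |z| = 1: |g| = 10 and |h| <= 1 + 7 = 8
Step 4: Since 10 > 8, |h| < |g| on |z| = 1, so by Rouche f has the same number of zeros as g inside |z| < 1
Step 5: g(z) = 10z has 1 zero (at the origin, multiplicity 1) inside |z| < 1. Answer = 1

1


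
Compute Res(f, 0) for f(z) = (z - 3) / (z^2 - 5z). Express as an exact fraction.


Step 1: Q(z) = z^2 - 5z = (z)(z - 5)
Step 2: Q'(z) = 2z - 5
Step 3: Q'(0) = -5, P(0) = -3
Step 4: Res = P(0)/Q'(0) = -3/(-5) = 3/5

3/5


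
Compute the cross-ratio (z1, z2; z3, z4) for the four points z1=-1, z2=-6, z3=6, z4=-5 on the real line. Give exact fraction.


Step 1: (z1-z3)(z2-z4) = (-7) * (-1) = 7
Step 2: (z1-z4)(z2-z3) = 4 * (-12) = -48
Step 3: Cross-ratio = -7/48 = -7/48

-7/48


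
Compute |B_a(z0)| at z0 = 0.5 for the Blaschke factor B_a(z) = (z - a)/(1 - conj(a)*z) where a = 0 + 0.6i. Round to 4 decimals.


Step 1: Numerator z0 - a = 0.5 - (0 + 0.6i) = 0.5 - 0.6i
Step 2: Denominator 1 - conj(a)*z0 = 1 - (0 - 0.6i)*0.5 = 1 + 0.3i
Step 3: |z0 - a|^2 = 0.5^2 + (-0.6)^2 = 0.61; |1 - conj(a)*z0|^2 = 1^2 + 0.3^2 = 1.09
Step 4: |B_a(0.5)| = sqrt(0.61 / 1.09) = sqrt(0.559633)
Step 5: = 0.7481

0.7481


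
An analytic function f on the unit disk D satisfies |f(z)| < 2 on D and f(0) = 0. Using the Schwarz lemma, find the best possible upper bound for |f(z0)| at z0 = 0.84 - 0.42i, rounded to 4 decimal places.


Step 1: g = f/2 maps D -> D with g(0) = 0, so by the Schwarz lemma |g(z)| <= |z|, i.e. |f(z)| <= 2|z|; this is sharp (f(z) = 2z).
Step 2: |z0|^2 = 0.84^2 + (-0.42)^2 = 0.882
Step 3: |z0| = sqrt(0.882) = 0.939149
Step 4: Best bound = 2 * |z0| = 2 * 0.939149 = 1.8783

1.8783


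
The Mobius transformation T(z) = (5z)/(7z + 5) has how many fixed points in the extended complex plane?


Step 1: Fixed points satisfy T(z) = z
Step 2: 7z^2 = 0
Step 3: Discriminant = 0^2 - 4*7*0 = 0
Step 4: Number of fixed points = 1

1


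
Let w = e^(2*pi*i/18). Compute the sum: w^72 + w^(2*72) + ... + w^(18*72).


Step 1: The sum sum_{j=1}^{n} w^(k*j) equals n if n | k, else 0.
Step 2: Here n = 18, k = 72
Step 3: Does n divide k? 18 | 72 -> True
Step 4: Sum = 18

18


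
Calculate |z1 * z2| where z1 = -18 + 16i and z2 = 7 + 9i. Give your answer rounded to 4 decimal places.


Step 1: |z1| = sqrt((-18)^2 + 16^2) = sqrt(580)
Step 2: |z2| = sqrt(7^2 + 9^2) = sqrt(130)
Step 3: |z1*z2| = |z1|*|z2| = sqrt(580) * sqrt(130) = sqrt(580 * 130) = sqrt(75400)
Step 4: = 274.5906

274.5906


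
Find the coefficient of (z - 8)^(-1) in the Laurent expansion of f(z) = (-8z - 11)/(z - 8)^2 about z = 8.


Step 1: Write the numerator in powers of (z - 8): -8z - 11 = -8(z - 8) + (-8*8 - 11) = -8(z - 8) - 75
Step 2: Divide by (z - 8)^2: f(z) = -75(z - 8)^(-2) - 8(z - 8)^(-1)
Step 3: This finite sum is the Laurent series of f about z = 8.
Step 4: Coefficient of (z - 8)^(-1) = coefficient of (z - 8) in the re-centred numerator = -8

-8


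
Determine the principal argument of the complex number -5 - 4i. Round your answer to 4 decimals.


Step 1: z = -5 - 4i
Step 2: arg(z) = atan2(-4, -5)
Step 3: arg(z) = -2.4669

-2.4669


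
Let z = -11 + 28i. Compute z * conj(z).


Step 1: conj(z) = -11 - 28i
Step 2: z * conj(z) = (-11)^2 + 28^2
Step 3: = 121 + 784 = 905

905


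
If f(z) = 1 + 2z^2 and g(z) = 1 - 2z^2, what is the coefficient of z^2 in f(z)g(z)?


Step 1: z^2 term in f*g comes from: (1)*(-2z^2) + (0)*(0) + (2z^2)*(1)
Step 2: = -2 + 0 + 2
Step 3: = 0

0


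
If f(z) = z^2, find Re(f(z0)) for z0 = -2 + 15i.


Step 1: z0 = -2 + 15i
Step 2: z0^2 = (-2)^2 - 15^2 - 60i
Step 3: real part = 4 - 225 = -221

-221


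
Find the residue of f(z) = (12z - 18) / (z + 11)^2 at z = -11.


Step 1: Pole of order 2 at z = -11
Step 2: Res = lim d/dz [(z + 11)^2 * f(z)] as z -> -11
Step 3: (z + 11)^2 * f(z) = 12z - 18
Step 4: d/dz[12z - 18] = 12

12


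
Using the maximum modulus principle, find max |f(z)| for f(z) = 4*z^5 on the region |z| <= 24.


Step 1: On |z| = 24, |f(z)| = 4 * |z|^5 = 4 * 24^5
Step 2: By maximum modulus principle, maximum is on boundary.
Step 3: Maximum = 4 * 7962624 = 31850496

31850496


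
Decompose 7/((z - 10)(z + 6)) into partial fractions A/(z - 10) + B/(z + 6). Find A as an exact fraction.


Step 1: Multiply both sides by (z - 10) and set z = 10
Step 2: A = 7 / (10 + 6)
Step 3: A = 7 / 16
Step 4: A = 7/16

7/16


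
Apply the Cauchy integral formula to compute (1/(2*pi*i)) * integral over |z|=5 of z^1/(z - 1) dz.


Step 1: f(z) = z^1, a = 1 is inside |z| = 5
Step 2: By Cauchy integral formula: (1/(2pi*i)) * integral = f(a)
Step 3: f(1) = 1^1 = 1

1


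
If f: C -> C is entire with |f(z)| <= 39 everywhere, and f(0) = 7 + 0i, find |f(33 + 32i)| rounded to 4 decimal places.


Step 1: By Liouville's theorem, a bounded entire function is constant.
Step 2: f(z) = f(0) = 7 + 0i for all z.
Step 3: |f(w)| = |7 + 0i| = sqrt(49 + 0)
Step 4: = 7.0

7.0


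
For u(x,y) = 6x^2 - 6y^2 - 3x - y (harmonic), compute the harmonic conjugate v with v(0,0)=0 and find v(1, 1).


Step 1: v_x = -u_y = 12y + 1
Step 2: v_y = u_x = 12x - 3
Step 3: v = 12xy + x - 3y + C
Step 4: v(0,0) = 0 => C = 0
Step 5: v(1, 1) = 10

10


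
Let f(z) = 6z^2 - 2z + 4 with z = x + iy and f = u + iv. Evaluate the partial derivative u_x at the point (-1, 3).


Step 1: f(z) = 6(x+iy)^2 - 2(x+iy) + 4
Step 2: u = 6(x^2 - y^2) - 2x + 4
Step 3: u_x = 12x - 2
Step 4: At (-1, 3): u_x = -12 - 2 = -14

-14


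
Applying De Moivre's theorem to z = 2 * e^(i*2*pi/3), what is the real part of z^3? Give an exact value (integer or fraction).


Step 1: By De Moivre's theorem, z^3 = 2^3 * e^(i*3*2*pi/3) = 8 * (cos(2*pi) + i*sin(2*pi))
Step 2: |z|^3 = 2^3 = 8
Step 3: Reduce the angle mod 2*pi: 2*pi - 2*pi = 0
Step 4: cos(0) = 1
Step 5: Re(z^3) = 8 * 1 = 8

8


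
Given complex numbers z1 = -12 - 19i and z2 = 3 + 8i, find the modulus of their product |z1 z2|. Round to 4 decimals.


Step 1: |z1| = sqrt((-12)^2 + (-19)^2) = sqrt(505)
Step 2: |z2| = sqrt(3^2 + 8^2) = sqrt(73)
Step 3: |z1*z2| = |z1|*|z2| = sqrt(505) * sqrt(73) = sqrt(505 * 73) = sqrt(36865)
Step 4: = 192.0026

192.0026


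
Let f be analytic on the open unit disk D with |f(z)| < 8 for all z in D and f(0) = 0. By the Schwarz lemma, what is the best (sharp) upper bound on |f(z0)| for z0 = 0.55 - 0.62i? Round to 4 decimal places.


Step 1: g = f/8 maps D -> D with g(0) = 0, so by the Schwarz lemma |g(z)| <= |z|, i.e. |f(z)| <= 8|z|; this is sharp (f(z) = 8z).
Step 2: |z0|^2 = 0.55^2 + (-0.62)^2 = 0.6869
Step 3: |z0| = sqrt(0.6869) = 0.828794
Step 4: Best bound = 8 * |z0| = 8 * 0.828794 = 6.6304

6.6304


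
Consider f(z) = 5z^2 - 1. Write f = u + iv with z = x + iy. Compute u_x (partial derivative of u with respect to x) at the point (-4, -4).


Step 1: f(z) = 5(x+iy)^2 - 1
Step 2: u = 5(x^2 - y^2) - 1
Step 3: u_x = 10x + 0
Step 4: At (-4, -4): u_x = -40 + 0 = -40

-40


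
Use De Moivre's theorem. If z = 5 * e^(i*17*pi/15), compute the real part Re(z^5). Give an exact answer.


Step 1: By De Moivre's theorem, z^5 = 5^5 * e^(i*5*17*pi/15) = 3125 * (cos(17*pi/3) + i*sin(17*pi/3))
Step 2: |z|^5 = 5^5 = 3125
Step 3: Reduce the angle mod 2*pi: 17*pi/3 - 4*pi = 5*pi/3
Step 4: cos(5*pi/3) = 1/2
Step 5: Re(z^5) = 3125 * 1/2 = 3125/2

3125/2


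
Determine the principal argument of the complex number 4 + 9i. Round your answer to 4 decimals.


Step 1: z = 4 + 9i
Step 2: arg(z) = atan2(9, 4)
Step 3: arg(z) = 1.1526

1.1526


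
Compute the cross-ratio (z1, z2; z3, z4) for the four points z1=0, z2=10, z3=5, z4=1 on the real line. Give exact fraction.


Step 1: (z1-z3)(z2-z4) = (-5) * 9 = -45
Step 2: (z1-z4)(z2-z3) = (-1) * 5 = -5
Step 3: Cross-ratio = 45/5 = 9

9


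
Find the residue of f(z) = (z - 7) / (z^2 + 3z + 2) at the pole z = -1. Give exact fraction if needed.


Step 1: Q(z) = z^2 + 3z + 2 = (z + 1)(z + 2)
Step 2: Q'(z) = 2z + 3
Step 3: Q'(-1) = 1, P(-1) = -8
Step 4: Res = P(-1)/Q'(-1) = -8/1 = -8

-8


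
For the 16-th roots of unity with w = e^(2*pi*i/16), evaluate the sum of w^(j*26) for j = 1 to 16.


Step 1: The sum sum_{j=1}^{n} w^(k*j) equals n if n | k, else 0.
Step 2: Here n = 16, k = 26
Step 3: Does n divide k? 16 | 26 -> False
Step 4: Sum = 0

0


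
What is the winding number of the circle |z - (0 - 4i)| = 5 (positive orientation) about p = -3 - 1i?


Step 1: Center c = (0, -4), radius = 5
Step 2: |p - c|^2 = (-3)^2 + 3^2 = 18
Step 3: r^2 = 25
Step 4: |p-c| < r so winding number = 1

1


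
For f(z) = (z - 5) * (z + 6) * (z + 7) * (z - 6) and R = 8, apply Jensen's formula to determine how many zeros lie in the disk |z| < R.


Jensen's formula: (1/2pi)*integral log|f(Re^it)|dt = log|f(0)| + sum_{|a_k|<R} log(R/|a_k|)
Step 1: f(0) = (-5) * 6 * 7 * (-6) = 1260
Step 2: log|f(0)| = log|5| + log|-6| + log|-7| + log|6| = 7.1389
Step 3: Zeros inside |z| < 8: 5, -6, -7, 6
Step 4: Jensen sum = log(8/5) + log(8/6) + log(8/7) + log(8/6) = 1.1789
Step 5: n(R) = number of terms in the Jensen sum = count of zeros inside |z| < 8 = 4

4


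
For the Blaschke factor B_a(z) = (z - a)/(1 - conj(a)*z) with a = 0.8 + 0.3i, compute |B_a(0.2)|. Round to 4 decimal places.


Step 1: Numerator z0 - a = 0.2 - (0.8 + 0.3i) = -0.6 - 0.3i
Step 2: Denominator 1 - conj(a)*z0 = 1 - (0.8 - 0.3i)*0.2 = 0.84 + 0.06i
Step 3: |z0 - a|^2 = (-0.6)^2 + (-0.3)^2 = 0.45; |1 - conj(a)*z0|^2 = 0.84^2 + 0.06^2 = 0.7092
Step 4: |B_a(0.2)| = sqrt(0.45 / 0.7092) = sqrt(0.634518)
Step 5: = 0.7966

0.7966


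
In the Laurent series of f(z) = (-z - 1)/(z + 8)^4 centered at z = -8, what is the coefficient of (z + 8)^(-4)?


Step 1: Write the numerator in powers of (z + 8): -z - 1 = -(z + 8) + (-1*(-8) - 1) = -(z + 8) + 7
Step 2: Divide by (z + 8)^4: f(z) = 7(z + 8)^(-4) - (z + 8)^(-3)
Step 3: This finite sum is the Laurent series of f about z = -8.
Step 4: Coefficient of (z + 8)^(-4) = -1*(-8) - 1 = 7

7


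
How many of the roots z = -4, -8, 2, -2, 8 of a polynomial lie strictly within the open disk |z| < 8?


Step 1: Check each root:
  z = -4: |-4| = 4 < 8
  z = -8: |-8| = 8 >= 8
  z = 2: |2| = 2 < 8
  z = -2: |-2| = 2 < 8
  z = 8: |8| = 8 >= 8
Step 2: Count = 3

3


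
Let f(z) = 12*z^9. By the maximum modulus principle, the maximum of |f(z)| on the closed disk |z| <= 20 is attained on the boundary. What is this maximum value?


Step 1: On |z| = 20, |f(z)| = 12 * |z|^9 = 12 * 20^9
Step 2: By maximum modulus principle, maximum is on boundary.
Step 3: Maximum = 12 * 512000000000 = 6144000000000

6144000000000


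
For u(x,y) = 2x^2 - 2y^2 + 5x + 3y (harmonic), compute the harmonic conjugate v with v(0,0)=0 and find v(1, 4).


Step 1: v_x = -u_y = 4y - 3
Step 2: v_y = u_x = 4x + 5
Step 3: v = 4xy - 3x + 5y + C
Step 4: v(0,0) = 0 => C = 0
Step 5: v(1, 4) = 33

33


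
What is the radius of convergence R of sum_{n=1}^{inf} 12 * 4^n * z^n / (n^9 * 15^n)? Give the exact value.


Step 1: General term a_n = 12 * 4^n / (n^9 * 15^n)
Step 2: By the root test, |a_n|^(1/n) = 12^(1/n) * 4 / (n^(9/n) * 15) -> 4/15 as n -> infinity (since 12^(1/n) -> 1 and n^(9/n) -> 1)
Step 3: R = 1/lim|a_n|^(1/n) = 15/4

15/4


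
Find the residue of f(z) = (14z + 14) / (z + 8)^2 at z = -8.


Step 1: Pole of order 2 at z = -8
Step 2: Res = lim d/dz [(z + 8)^2 * f(z)] as z -> -8
Step 3: (z + 8)^2 * f(z) = 14z + 14
Step 4: d/dz[14z + 14] = 14

14


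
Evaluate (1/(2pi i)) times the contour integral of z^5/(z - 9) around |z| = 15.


Step 1: f(z) = z^5, a = 9 is inside |z| = 15
Step 2: By Cauchy integral formula: (1/(2pi*i)) * integral = f(a)
Step 3: f(9) = 9^5 = 59049

59049


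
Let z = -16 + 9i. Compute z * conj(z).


Step 1: conj(z) = -16 - 9i
Step 2: z * conj(z) = (-16)^2 + 9^2
Step 3: = 256 + 81 = 337

337


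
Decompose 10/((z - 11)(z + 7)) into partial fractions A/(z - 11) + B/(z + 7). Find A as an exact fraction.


Step 1: Multiply both sides by (z - 11) and set z = 11
Step 2: A = 10 / (11 + 7)
Step 3: A = 10 / 18
Step 4: A = 5/9

5/9


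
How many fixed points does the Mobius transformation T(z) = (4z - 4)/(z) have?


Step 1: Fixed points satisfy T(z) = z
Step 2: z^2 - 4z + 4 = 0
Step 3: Discriminant = (-4)^2 - 4*1*4 = 0
Step 4: Number of fixed points = 1

1


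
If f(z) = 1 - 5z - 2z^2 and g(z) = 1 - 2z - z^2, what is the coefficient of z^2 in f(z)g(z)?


Step 1: z^2 term in f*g comes from: (1)*(-z^2) + (-5z)*(-2z) + (-2z^2)*(1)
Step 2: = -1 + 10 - 2
Step 3: = 7

7


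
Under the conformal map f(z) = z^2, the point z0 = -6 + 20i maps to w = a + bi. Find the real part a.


Step 1: z0 = -6 + 20i
Step 2: z0^2 = (-6)^2 - 20^2 - 240i
Step 3: real part = 36 - 400 = -364

-364


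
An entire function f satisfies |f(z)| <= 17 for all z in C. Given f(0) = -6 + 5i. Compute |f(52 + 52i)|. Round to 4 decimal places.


Step 1: By Liouville's theorem, a bounded entire function is constant.
Step 2: f(z) = f(0) = -6 + 5i for all z.
Step 3: |f(w)| = |-6 + 5i| = sqrt(36 + 25)
Step 4: = 7.8102

7.8102


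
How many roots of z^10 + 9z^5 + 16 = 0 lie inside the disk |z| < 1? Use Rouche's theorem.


Step 1: On |z| = 1 the three terms have sizes |z^10| = 1^10 = 1, |9z^5| = 9*1^5 = 9, |16| = 16
Step 2: The dominant term is g(z) = 16; let h(z) = z^10 + 9z^5 so f = g + h
Step 3: On |z| = 1: |g| = 16 and |h| <= 1 + 9 = 10
Step 4: Since 16 > 10, |h| < |g| on |z| = 1, so by Rouche f has the same number of zeros as g inside |z| < 1
Step 5: g(z) = 16 is a nonzero constant with no zeros inside |z| < 1. Answer = 0

0


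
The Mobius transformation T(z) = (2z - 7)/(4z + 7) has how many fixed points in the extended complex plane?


Step 1: Fixed points satisfy T(z) = z
Step 2: 4z^2 + 5z + 7 = 0
Step 3: Discriminant = 5^2 - 4*4*7 = -87
Step 4: Number of fixed points = 2

2


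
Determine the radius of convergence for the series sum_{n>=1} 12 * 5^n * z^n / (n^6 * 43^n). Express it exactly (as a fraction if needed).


Step 1: General term a_n = 12 * 5^n / (n^6 * 43^n)
Step 2: By the root test, |a_n|^(1/n) = 12^(1/n) * 5 / (n^(6/n) * 43) -> 5/43 as n -> infinity (since 12^(1/n) -> 1 and n^(6/n) -> 1)
Step 3: R = 1/lim|a_n|^(1/n) = 43/5

43/5


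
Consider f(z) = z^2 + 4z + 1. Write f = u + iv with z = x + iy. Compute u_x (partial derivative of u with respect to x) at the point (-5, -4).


Step 1: f(z) = (x+iy)^2 + 4(x+iy) + 1
Step 2: u = (x^2 - y^2) + 4x + 1
Step 3: u_x = 2x + 4
Step 4: At (-5, -4): u_x = -10 + 4 = -6

-6


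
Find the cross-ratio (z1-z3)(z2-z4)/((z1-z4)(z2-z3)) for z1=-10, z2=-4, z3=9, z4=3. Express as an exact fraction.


Step 1: (z1-z3)(z2-z4) = (-19) * (-7) = 133
Step 2: (z1-z4)(z2-z3) = (-13) * (-13) = 169
Step 3: Cross-ratio = 133/169 = 133/169

133/169


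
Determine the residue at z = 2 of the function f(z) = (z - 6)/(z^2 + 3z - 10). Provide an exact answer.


Step 1: Q(z) = z^2 + 3z - 10 = (z - 2)(z + 5)
Step 2: Q'(z) = 2z + 3
Step 3: Q'(2) = 7, P(2) = -4
Step 4: Res = P(2)/Q'(2) = -4/7 = -4/7

-4/7


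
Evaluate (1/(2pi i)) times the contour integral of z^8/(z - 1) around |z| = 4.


Step 1: f(z) = z^8, a = 1 is inside |z| = 4
Step 2: By Cauchy integral formula: (1/(2pi*i)) * integral = f(a)
Step 3: f(1) = 1^8 = 1

1


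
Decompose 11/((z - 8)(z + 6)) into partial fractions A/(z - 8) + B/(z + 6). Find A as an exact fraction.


Step 1: Multiply both sides by (z - 8) and set z = 8
Step 2: A = 11 / (8 + 6)
Step 3: A = 11 / 14
Step 4: A = 11/14

11/14


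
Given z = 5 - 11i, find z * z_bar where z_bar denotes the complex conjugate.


Step 1: conj(z) = 5 + 11i
Step 2: z * conj(z) = 5^2 + (-11)^2
Step 3: = 25 + 121 = 146

146


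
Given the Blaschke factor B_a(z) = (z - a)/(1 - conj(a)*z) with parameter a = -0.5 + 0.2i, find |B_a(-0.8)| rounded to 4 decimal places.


Step 1: Numerator z0 - a = -0.8 - (-0.5 + 0.2i) = -0.3 - 0.2i
Step 2: Denominator 1 - conj(a)*z0 = 1 - (-0.5 - 0.2i)*(-0.8) = 0.6 - 0.16i
Step 3: |z0 - a|^2 = (-0.3)^2 + (-0.2)^2 = 0.13; |1 - conj(a)*z0|^2 = 0.6^2 + (-0.16)^2 = 0.3856
Step 4: |B_a(-0.8)| = sqrt(0.13 / 0.3856) = sqrt(0.337137)
Step 5: = 0.5806

0.5806


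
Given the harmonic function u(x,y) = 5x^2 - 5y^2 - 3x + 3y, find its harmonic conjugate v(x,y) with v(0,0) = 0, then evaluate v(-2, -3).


Step 1: v_x = -u_y = 10y - 3
Step 2: v_y = u_x = 10x - 3
Step 3: v = 10xy - 3x - 3y + C
Step 4: v(0,0) = 0 => C = 0
Step 5: v(-2, -3) = 75

75


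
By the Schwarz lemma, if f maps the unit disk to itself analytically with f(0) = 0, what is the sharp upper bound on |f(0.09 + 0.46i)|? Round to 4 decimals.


Step 1: Schwarz lemma: if f: D -> D is analytic with f(0) = 0, then |f(z)| <= |z| for all z in D, and this is sharp (f(z) = z).
Step 2: |z0|^2 = 0.09^2 + 0.46^2 = 0.2197
Step 3: |z0| = sqrt(0.2197) = 0.468722
Step 4: Best bound = |z0| = 0.4687

0.4687


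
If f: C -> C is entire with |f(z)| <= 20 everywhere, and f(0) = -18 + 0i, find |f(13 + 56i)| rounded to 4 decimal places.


Step 1: By Liouville's theorem, a bounded entire function is constant.
Step 2: f(z) = f(0) = -18 + 0i for all z.
Step 3: |f(w)| = |-18 + 0i| = sqrt(324 + 0)
Step 4: = 18.0

18.0


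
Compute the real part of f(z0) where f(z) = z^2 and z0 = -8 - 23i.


Step 1: z0 = -8 - 23i
Step 2: z0^2 = (-8)^2 - (-23)^2 + 368i
Step 3: real part = 64 - 529 = -465

-465


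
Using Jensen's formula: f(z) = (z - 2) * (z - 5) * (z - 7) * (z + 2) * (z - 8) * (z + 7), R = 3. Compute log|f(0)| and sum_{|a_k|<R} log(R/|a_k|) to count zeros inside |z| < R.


Jensen's formula: (1/2pi)*integral log|f(Re^it)|dt = log|f(0)| + sum_{|a_k|<R} log(R/|a_k|)
Step 1: f(0) = (-2) * (-5) * (-7) * 2 * (-8) * 7 = 7840
Step 2: log|f(0)| = log|2| + log|5| + log|7| + log|-2| + log|8| + log|-7| = 8.967
Step 3: Zeros inside |z| < 3: 2, -2
Step 4: Jensen sum = log(3/2) + log(3/2) = 0.8109
Step 5: n(R) = number of terms in the Jensen sum = count of zeros inside |z| < 3 = 2

2


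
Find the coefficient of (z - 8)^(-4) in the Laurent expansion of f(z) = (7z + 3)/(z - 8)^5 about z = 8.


Step 1: Write the numerator in powers of (z - 8): 7z + 3 = 7(z - 8) + (7*8 + 3) = 7(z - 8) + 59
Step 2: Divide by (z - 8)^5: f(z) = 59(z - 8)^(-5) + 7(z - 8)^(-4)
Step 3: This finite sum is the Laurent series of f about z = 8.
Step 4: Coefficient of (z - 8)^(-4) = coefficient of (z - 8) in the re-centred numerator = 7

7


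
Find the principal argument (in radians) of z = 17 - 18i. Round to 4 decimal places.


Step 1: z = 17 - 18i
Step 2: arg(z) = atan2(-18, 17)
Step 3: arg(z) = -0.814

-0.814


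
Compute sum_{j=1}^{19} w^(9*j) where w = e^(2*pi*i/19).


Step 1: The sum sum_{j=1}^{n} w^(k*j) equals n if n | k, else 0.
Step 2: Here n = 19, k = 9
Step 3: Does n divide k? 19 | 9 -> False
Step 4: Sum = 0

0


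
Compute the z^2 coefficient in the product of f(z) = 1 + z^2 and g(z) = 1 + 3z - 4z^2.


Step 1: z^2 term in f*g comes from: (1)*(-4z^2) + (0)*(3z) + (z^2)*(1)
Step 2: = -4 + 0 + 1
Step 3: = -3

-3


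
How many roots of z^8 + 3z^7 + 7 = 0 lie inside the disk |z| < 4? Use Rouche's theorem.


Step 1: On |z| = 4 the three terms have sizes |z^8| = 4^8 = 65536, |3z^7| = 3*4^7 = 49152, |7| = 7
Step 2: The dominant term is g(z) = z^8; let h(z) = 3z^7 + 7 so f = g + h
Step 3: On |z| = 4: |g| = 65536 and |h| <= 49152 + 7 = 49159
Step 4: Since 65536 > 49159, |h| < |g| on |z| = 4, so by Rouche f has the same number of zeros as g inside |z| < 4
Step 5: g(z) = z^8 has 8 zeros (all at the origin) inside |z| < 4. Answer = 8

8


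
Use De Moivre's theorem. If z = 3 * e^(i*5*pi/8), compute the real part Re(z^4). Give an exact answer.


Step 1: By De Moivre's theorem, z^4 = 3^4 * e^(i*4*5*pi/8) = 81 * (cos(5*pi/2) + i*sin(5*pi/2))
Step 2: |z|^4 = 3^4 = 81
Step 3: Reduce the angle mod 2*pi: 5*pi/2 - 2*pi = pi/2
Step 4: cos(pi/2) = 0
Step 5: Re(z^4) = 81 * 0 = 0

0


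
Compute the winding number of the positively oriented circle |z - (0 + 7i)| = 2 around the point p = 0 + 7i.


Step 1: Center c = (0, 7), radius = 2
Step 2: |p - c|^2 = 0^2 + 0^2 = 0
Step 3: r^2 = 4
Step 4: |p-c| < r so winding number = 1

1


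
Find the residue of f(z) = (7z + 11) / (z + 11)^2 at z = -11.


Step 1: Pole of order 2 at z = -11
Step 2: Res = lim d/dz [(z + 11)^2 * f(z)] as z -> -11
Step 3: (z + 11)^2 * f(z) = 7z + 11
Step 4: d/dz[7z + 11] = 7

7


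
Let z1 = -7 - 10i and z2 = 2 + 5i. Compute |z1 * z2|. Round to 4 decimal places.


Step 1: |z1| = sqrt((-7)^2 + (-10)^2) = sqrt(149)
Step 2: |z2| = sqrt(2^2 + 5^2) = sqrt(29)
Step 3: |z1*z2| = |z1|*|z2| = sqrt(149) * sqrt(29) = sqrt(149 * 29) = sqrt(4321)
Step 4: = 65.7343

65.7343


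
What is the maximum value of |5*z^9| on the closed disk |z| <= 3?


Step 1: On |z| = 3, |f(z)| = 5 * |z|^9 = 5 * 3^9
Step 2: By maximum modulus principle, maximum is on boundary.
Step 3: Maximum = 5 * 19683 = 98415

98415


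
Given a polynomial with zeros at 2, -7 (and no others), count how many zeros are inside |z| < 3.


Step 1: Check each root:
  z = 2: |2| = 2 < 3
  z = -7: |-7| = 7 >= 3
Step 2: Count = 1

1


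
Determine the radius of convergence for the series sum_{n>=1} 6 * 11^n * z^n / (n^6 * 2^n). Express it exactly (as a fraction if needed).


Step 1: General term a_n = 6 * 11^n / (n^6 * 2^n)
Step 2: By the root test, |a_n|^(1/n) = 6^(1/n) * 11 / (n^(6/n) * 2) -> 11/2 as n -> infinity (since 6^(1/n) -> 1 and n^(6/n) -> 1)
Step 3: R = 1/lim|a_n|^(1/n) = 2/11

2/11


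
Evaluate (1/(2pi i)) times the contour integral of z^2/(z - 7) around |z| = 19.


Step 1: f(z) = z^2, a = 7 is inside |z| = 19
Step 2: By Cauchy integral formula: (1/(2pi*i)) * integral = f(a)
Step 3: f(7) = 7^2 = 49

49


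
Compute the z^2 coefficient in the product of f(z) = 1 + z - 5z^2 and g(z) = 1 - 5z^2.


Step 1: z^2 term in f*g comes from: (1)*(-5z^2) + (z)*(0) + (-5z^2)*(1)
Step 2: = -5 + 0 - 5
Step 3: = -10

-10


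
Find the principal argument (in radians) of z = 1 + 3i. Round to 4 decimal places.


Step 1: z = 1 + 3i
Step 2: arg(z) = atan2(3, 1)
Step 3: arg(z) = 1.249

1.249


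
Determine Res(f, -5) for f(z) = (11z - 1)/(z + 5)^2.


Step 1: Pole of order 2 at z = -5
Step 2: Res = lim d/dz [(z + 5)^2 * f(z)] as z -> -5
Step 3: (z + 5)^2 * f(z) = 11z - 1
Step 4: d/dz[11z - 1] = 11

11


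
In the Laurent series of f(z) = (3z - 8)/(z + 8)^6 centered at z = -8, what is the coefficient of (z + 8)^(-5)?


Step 1: Write the numerator in powers of (z + 8): 3z - 8 = 3(z + 8) + (3*(-8) - 8) = 3(z + 8) - 32
Step 2: Divide by (z + 8)^6: f(z) = -32(z + 8)^(-6) + 3(z + 8)^(-5)
Step 3: This finite sum is the Laurent series of f about z = -8.
Step 4: Coefficient of (z + 8)^(-5) = coefficient of (z + 8) in the re-centred numerator = 3

3


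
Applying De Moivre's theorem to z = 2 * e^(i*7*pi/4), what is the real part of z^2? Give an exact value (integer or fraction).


Step 1: By De Moivre's theorem, z^2 = 2^2 * e^(i*2*7*pi/4) = 4 * (cos(7*pi/2) + i*sin(7*pi/2))
Step 2: |z|^2 = 2^2 = 4
Step 3: Reduce the angle mod 2*pi: 7*pi/2 - 2*pi = 3*pi/2
Step 4: cos(3*pi/2) = 0
Step 5: Re(z^2) = 4 * 0 = 0

0


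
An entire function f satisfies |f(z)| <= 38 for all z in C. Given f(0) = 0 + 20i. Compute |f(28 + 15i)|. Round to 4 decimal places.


Step 1: By Liouville's theorem, a bounded entire function is constant.
Step 2: f(z) = f(0) = 0 + 20i for all z.
Step 3: |f(w)| = |0 + 20i| = sqrt(0 + 400)
Step 4: = 20.0

20.0


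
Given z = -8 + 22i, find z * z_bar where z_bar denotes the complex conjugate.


Step 1: conj(z) = -8 - 22i
Step 2: z * conj(z) = (-8)^2 + 22^2
Step 3: = 64 + 484 = 548

548


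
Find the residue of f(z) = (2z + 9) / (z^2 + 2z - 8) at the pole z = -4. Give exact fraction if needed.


Step 1: Q(z) = z^2 + 2z - 8 = (z + 4)(z - 2)
Step 2: Q'(z) = 2z + 2
Step 3: Q'(-4) = -6, P(-4) = 1
Step 4: Res = P(-4)/Q'(-4) = 1/(-6) = -1/6

-1/6


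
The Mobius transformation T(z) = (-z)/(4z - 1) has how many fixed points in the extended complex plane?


Step 1: Fixed points satisfy T(z) = z
Step 2: 4z^2 = 0
Step 3: Discriminant = 0^2 - 4*4*0 = 0
Step 4: Number of fixed points = 1

1


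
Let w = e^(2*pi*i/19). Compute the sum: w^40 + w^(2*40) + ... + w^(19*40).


Step 1: The sum sum_{j=1}^{n} w^(k*j) equals n if n | k, else 0.
Step 2: Here n = 19, k = 40
Step 3: Does n divide k? 19 | 40 -> False
Step 4: Sum = 0

0


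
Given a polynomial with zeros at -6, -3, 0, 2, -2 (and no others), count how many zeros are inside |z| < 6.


Step 1: Check each root:
  z = -6: |-6| = 6 >= 6
  z = -3: |-3| = 3 < 6
  z = 0: |0| = 0 < 6
  z = 2: |2| = 2 < 6
  z = -2: |-2| = 2 < 6
Step 2: Count = 4

4


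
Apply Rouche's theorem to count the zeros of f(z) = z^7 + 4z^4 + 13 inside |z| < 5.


Step 1: On |z| = 5 the three terms have sizes |z^7| = 5^7 = 78125, |4z^4| = 4*5^4 = 2500, |13| = 13
Step 2: The dominant term is g(z) = z^7; let h(z) = 4z^4 + 13 so f = g + h
Step 3: On |z| = 5: |g| = 78125 and |h| <= 2500 + 13 = 2513
Step 4: Since 78125 > 2513, |h| < |g| on |z| = 5, so by Rouche f has the same number of zeros as g inside |z| < 5
Step 5: g(z) = z^7 has 7 zeros (all at the origin) inside |z| < 5. Answer = 7

7


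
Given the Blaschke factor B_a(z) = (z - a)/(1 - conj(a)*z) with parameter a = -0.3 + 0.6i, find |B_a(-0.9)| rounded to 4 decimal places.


Step 1: Numerator z0 - a = -0.9 - (-0.3 + 0.6i) = -0.6 - 0.6i
Step 2: Denominator 1 - conj(a)*z0 = 1 - (-0.3 - 0.6i)*(-0.9) = 0.73 - 0.54i
Step 3: |z0 - a|^2 = (-0.6)^2 + (-0.6)^2 = 0.72; |1 - conj(a)*z0|^2 = 0.73^2 + (-0.54)^2 = 0.8245
Step 4: |B_a(-0.9)| = sqrt(0.72 / 0.8245) = sqrt(0.873257)
Step 5: = 0.9345

0.9345


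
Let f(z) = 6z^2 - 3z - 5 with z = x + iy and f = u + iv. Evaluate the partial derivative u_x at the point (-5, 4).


Step 1: f(z) = 6(x+iy)^2 - 3(x+iy) - 5
Step 2: u = 6(x^2 - y^2) - 3x - 5
Step 3: u_x = 12x - 3
Step 4: At (-5, 4): u_x = -60 - 3 = -63

-63


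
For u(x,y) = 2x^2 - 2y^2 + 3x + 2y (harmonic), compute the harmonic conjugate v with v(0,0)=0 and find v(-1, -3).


Step 1: v_x = -u_y = 4y - 2
Step 2: v_y = u_x = 4x + 3
Step 3: v = 4xy - 2x + 3y + C
Step 4: v(0,0) = 0 => C = 0
Step 5: v(-1, -3) = 5

5


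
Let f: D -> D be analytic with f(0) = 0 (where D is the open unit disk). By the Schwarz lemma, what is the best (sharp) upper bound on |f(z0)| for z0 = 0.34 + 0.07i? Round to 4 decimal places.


Step 1: Schwarz lemma: if f: D -> D is analytic with f(0) = 0, then |f(z)| <= |z| for all z in D, and this is sharp (f(z) = z).
Step 2: |z0|^2 = 0.34^2 + 0.07^2 = 0.1205
Step 3: |z0| = sqrt(0.1205) = 0.347131
Step 4: Best bound = |z0| = 0.3471

0.3471


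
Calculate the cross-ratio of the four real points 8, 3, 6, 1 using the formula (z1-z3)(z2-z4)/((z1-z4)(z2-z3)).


Step 1: (z1-z3)(z2-z4) = 2 * 2 = 4
Step 2: (z1-z4)(z2-z3) = 7 * (-3) = -21
Step 3: Cross-ratio = -4/21 = -4/21

-4/21


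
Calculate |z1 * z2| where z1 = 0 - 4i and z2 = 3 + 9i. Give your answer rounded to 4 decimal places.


Step 1: |z1| = sqrt(0^2 + (-4)^2) = sqrt(16)
Step 2: |z2| = sqrt(3^2 + 9^2) = sqrt(90)
Step 3: |z1*z2| = |z1|*|z2| = sqrt(16) * sqrt(90) = sqrt(16 * 90) = sqrt(1440)
Step 4: = 37.9473

37.9473


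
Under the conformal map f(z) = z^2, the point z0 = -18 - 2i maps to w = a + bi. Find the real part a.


Step 1: z0 = -18 - 2i
Step 2: z0^2 = (-18)^2 - (-2)^2 + 72i
Step 3: real part = 324 - 4 = 320

320


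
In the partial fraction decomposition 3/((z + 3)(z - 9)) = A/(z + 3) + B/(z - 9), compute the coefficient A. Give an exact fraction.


Step 1: Multiply both sides by (z + 3) and set z = -3
Step 2: A = 3 / (-3 - 9)
Step 3: A = 3 / (-12)
Step 4: A = -1/4

-1/4


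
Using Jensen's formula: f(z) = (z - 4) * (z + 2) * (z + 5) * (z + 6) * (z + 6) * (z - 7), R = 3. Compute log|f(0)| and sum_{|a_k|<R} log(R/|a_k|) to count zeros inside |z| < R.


Jensen's formula: (1/2pi)*integral log|f(Re^it)|dt = log|f(0)| + sum_{|a_k|<R} log(R/|a_k|)
Step 1: f(0) = (-4) * 2 * 5 * 6 * 6 * (-7) = 10080
Step 2: log|f(0)| = log|4| + log|-2| + log|-5| + log|-6| + log|-6| + log|7| = 9.2183
Step 3: Zeros inside |z| < 3: -2
Step 4: Jensen sum = log(3/2) = 0.4055
Step 5: n(R) = number of terms in the Jensen sum = count of zeros inside |z| < 3 = 1

1


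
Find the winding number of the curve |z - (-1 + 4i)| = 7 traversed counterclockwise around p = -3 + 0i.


Step 1: Center c = (-1, 4), radius = 7
Step 2: |p - c|^2 = (-2)^2 + (-4)^2 = 20
Step 3: r^2 = 49
Step 4: |p-c| < r so winding number = 1

1


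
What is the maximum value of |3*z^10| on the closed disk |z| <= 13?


Step 1: On |z| = 13, |f(z)| = 3 * |z|^10 = 3 * 13^10
Step 2: By maximum modulus principle, maximum is on boundary.
Step 3: Maximum = 3 * 137858491849 = 413575475547

413575475547


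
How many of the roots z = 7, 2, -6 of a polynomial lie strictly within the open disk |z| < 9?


Step 1: Check each root:
  z = 7: |7| = 7 < 9
  z = 2: |2| = 2 < 9
  z = -6: |-6| = 6 < 9
Step 2: Count = 3

3


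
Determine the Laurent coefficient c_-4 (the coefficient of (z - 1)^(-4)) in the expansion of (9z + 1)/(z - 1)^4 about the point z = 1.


Step 1: Write the numerator in powers of (z - 1): 9z + 1 = 9(z - 1) + (9*1 + 1) = 9(z - 1) + 10
Step 2: Divide by (z - 1)^4: f(z) = 10(z - 1)^(-4) + 9(z - 1)^(-3)
Step 3: This finite sum is the Laurent series of f about z = 1.
Step 4: Coefficient of (z - 1)^(-4) = 9*1 + 1 = 10

10


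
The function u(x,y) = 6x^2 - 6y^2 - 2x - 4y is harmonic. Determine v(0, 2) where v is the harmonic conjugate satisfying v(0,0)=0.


Step 1: v_x = -u_y = 12y + 4
Step 2: v_y = u_x = 12x - 2
Step 3: v = 12xy + 4x - 2y + C
Step 4: v(0,0) = 0 => C = 0
Step 5: v(0, 2) = -4

-4


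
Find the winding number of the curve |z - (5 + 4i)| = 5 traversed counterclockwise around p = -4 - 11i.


Step 1: Center c = (5, 4), radius = 5
Step 2: |p - c|^2 = (-9)^2 + (-15)^2 = 306
Step 3: r^2 = 25
Step 4: |p-c| > r so winding number = 0

0


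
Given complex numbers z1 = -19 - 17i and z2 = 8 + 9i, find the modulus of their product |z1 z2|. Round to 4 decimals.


Step 1: |z1| = sqrt((-19)^2 + (-17)^2) = sqrt(650)
Step 2: |z2| = sqrt(8^2 + 9^2) = sqrt(145)
Step 3: |z1*z2| = |z1|*|z2| = sqrt(650) * sqrt(145) = sqrt(650 * 145) = sqrt(94250)
Step 4: = 307.0016

307.0016


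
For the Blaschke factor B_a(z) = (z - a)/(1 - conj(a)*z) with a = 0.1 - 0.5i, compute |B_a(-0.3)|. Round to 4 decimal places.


Step 1: Numerator z0 - a = -0.3 - (0.1 - 0.5i) = -0.4 + 0.5i
Step 2: Denominator 1 - conj(a)*z0 = 1 - (0.1 + 0.5i)*(-0.3) = 1.03 + 0.15i
Step 3: |z0 - a|^2 = (-0.4)^2 + 0.5^2 = 0.41; |1 - conj(a)*z0|^2 = 1.03^2 + 0.15^2 = 1.0834
Step 4: |B_a(-0.3)| = sqrt(0.41 / 1.0834) = sqrt(0.378438)
Step 5: = 0.6152

0.6152


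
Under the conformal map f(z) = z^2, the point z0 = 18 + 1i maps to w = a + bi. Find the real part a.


Step 1: z0 = 18 + 1i
Step 2: z0^2 = 18^2 - 1^2 + 36i
Step 3: real part = 324 - 1 = 323

323


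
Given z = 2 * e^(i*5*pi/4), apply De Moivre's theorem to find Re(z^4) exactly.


Step 1: By De Moivre's theorem, z^4 = 2^4 * e^(i*4*5*pi/4) = 16 * (cos(5*pi) + i*sin(5*pi))
Step 2: |z|^4 = 2^4 = 16
Step 3: Reduce the angle mod 2*pi: 5*pi - 4*pi = pi
Step 4: cos(pi) = -1
Step 5: Re(z^4) = 16 * (-1) = -16

-16


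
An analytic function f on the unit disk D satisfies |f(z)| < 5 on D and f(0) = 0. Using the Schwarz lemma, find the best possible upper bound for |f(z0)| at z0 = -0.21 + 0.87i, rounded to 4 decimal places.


Step 1: g = f/5 maps D -> D with g(0) = 0, so by the Schwarz lemma |g(z)| <= |z|, i.e. |f(z)| <= 5|z|; this is sharp (f(z) = 5z).
Step 2: |z0|^2 = (-0.21)^2 + 0.87^2 = 0.801
Step 3: |z0| = sqrt(0.801) = 0.894986
Step 4: Best bound = 5 * |z0| = 5 * 0.894986 = 4.4749

4.4749


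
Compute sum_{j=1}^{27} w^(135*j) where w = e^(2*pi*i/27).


Step 1: The sum sum_{j=1}^{n} w^(k*j) equals n if n | k, else 0.
Step 2: Here n = 27, k = 135
Step 3: Does n divide k? 27 | 135 -> True
Step 4: Sum = 27

27


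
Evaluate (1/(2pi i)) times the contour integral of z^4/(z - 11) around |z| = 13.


Step 1: f(z) = z^4, a = 11 is inside |z| = 13
Step 2: By Cauchy integral formula: (1/(2pi*i)) * integral = f(a)
Step 3: f(11) = 11^4 = 14641

14641


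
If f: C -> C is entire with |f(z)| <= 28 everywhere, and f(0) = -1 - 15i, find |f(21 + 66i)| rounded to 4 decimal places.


Step 1: By Liouville's theorem, a bounded entire function is constant.
Step 2: f(z) = f(0) = -1 - 15i for all z.
Step 3: |f(w)| = |-1 - 15i| = sqrt(1 + 225)
Step 4: = 15.0333

15.0333


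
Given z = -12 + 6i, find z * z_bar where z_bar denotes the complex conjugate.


Step 1: conj(z) = -12 - 6i
Step 2: z * conj(z) = (-12)^2 + 6^2
Step 3: = 144 + 36 = 180

180


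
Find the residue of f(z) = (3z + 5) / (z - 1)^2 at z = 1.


Step 1: Pole of order 2 at z = 1
Step 2: Res = lim d/dz [(z - 1)^2 * f(z)] as z -> 1
Step 3: (z - 1)^2 * f(z) = 3z + 5
Step 4: d/dz[3z + 5] = 3

3


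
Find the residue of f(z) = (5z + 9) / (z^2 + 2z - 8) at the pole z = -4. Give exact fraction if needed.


Step 1: Q(z) = z^2 + 2z - 8 = (z + 4)(z - 2)
Step 2: Q'(z) = 2z + 2
Step 3: Q'(-4) = -6, P(-4) = -11
Step 4: Res = P(-4)/Q'(-4) = -11/(-6) = 11/6

11/6


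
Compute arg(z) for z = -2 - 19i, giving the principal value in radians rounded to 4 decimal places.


Step 1: z = -2 - 19i
Step 2: arg(z) = atan2(-19, -2)
Step 3: arg(z) = -1.6757

-1.6757


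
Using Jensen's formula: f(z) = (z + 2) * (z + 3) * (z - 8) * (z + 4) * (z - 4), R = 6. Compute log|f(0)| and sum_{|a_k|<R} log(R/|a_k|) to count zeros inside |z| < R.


Jensen's formula: (1/2pi)*integral log|f(Re^it)|dt = log|f(0)| + sum_{|a_k|<R} log(R/|a_k|)
Step 1: f(0) = 2 * 3 * (-8) * 4 * (-4) = 768
Step 2: log|f(0)| = log|-2| + log|-3| + log|8| + log|-4| + log|4| = 6.6438
Step 3: Zeros inside |z| < 6: -2, -3, -4, 4
Step 4: Jensen sum = log(6/2) + log(6/3) + log(6/4) + log(6/4) = 2.6027
Step 5: n(R) = number of terms in the Jensen sum = count of zeros inside |z| < 6 = 4

4


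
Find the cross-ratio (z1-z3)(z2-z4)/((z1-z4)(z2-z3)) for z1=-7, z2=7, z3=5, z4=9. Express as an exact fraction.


Step 1: (z1-z3)(z2-z4) = (-12) * (-2) = 24
Step 2: (z1-z4)(z2-z3) = (-16) * 2 = -32
Step 3: Cross-ratio = -24/32 = -3/4

-3/4


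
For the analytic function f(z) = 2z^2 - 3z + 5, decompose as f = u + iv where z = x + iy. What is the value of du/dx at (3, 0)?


Step 1: f(z) = 2(x+iy)^2 - 3(x+iy) + 5
Step 2: u = 2(x^2 - y^2) - 3x + 5
Step 3: u_x = 4x - 3
Step 4: At (3, 0): u_x = 12 - 3 = 9

9


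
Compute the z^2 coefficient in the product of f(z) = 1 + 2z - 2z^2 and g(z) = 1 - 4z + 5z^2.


Step 1: z^2 term in f*g comes from: (1)*(5z^2) + (2z)*(-4z) + (-2z^2)*(1)
Step 2: = 5 - 8 - 2
Step 3: = -5

-5


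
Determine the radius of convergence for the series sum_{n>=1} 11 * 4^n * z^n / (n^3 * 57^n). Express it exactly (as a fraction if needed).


Step 1: General term a_n = 11 * 4^n / (n^3 * 57^n)
Step 2: By the root test, |a_n|^(1/n) = 11^(1/n) * 4 / (n^(3/n) * 57) -> 4/57 as n -> infinity (since 11^(1/n) -> 1 and n^(3/n) -> 1)
Step 3: R = 1/lim|a_n|^(1/n) = 57/4

57/4


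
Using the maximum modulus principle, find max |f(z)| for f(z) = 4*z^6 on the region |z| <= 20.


Step 1: On |z| = 20, |f(z)| = 4 * |z|^6 = 4 * 20^6
Step 2: By maximum modulus principle, maximum is on boundary.
Step 3: Maximum = 4 * 64000000 = 256000000

256000000


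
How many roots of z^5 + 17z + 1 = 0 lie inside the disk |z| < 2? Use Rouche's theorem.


Step 1: On |z| = 2 the three terms have sizes |z^5| = 2^5 = 32, |17z| = 17*2 = 34, |1| = 1
Step 2: The dominant term is g(z) = 17z; let h(z) = z^5 + 1 so f = g + h
Step 3: On |z| = 2: |g| = 34 and |h| <= 32 + 1 = 33
Step 4: Since 34 > 33, |h| < |g| on |z| = 2, so by Rouche f has the same number of zeros as g inside |z| < 2
Step 5: g(z) = 17z has 1 zero (at the origin, multiplicity 1) inside |z| < 2. Answer = 1

1


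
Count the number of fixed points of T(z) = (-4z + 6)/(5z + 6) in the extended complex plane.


Step 1: Fixed points satisfy T(z) = z
Step 2: 5z^2 + 10z - 6 = 0
Step 3: Discriminant = 10^2 - 4*5*(-6) = 220
Step 4: Number of fixed points = 2

2


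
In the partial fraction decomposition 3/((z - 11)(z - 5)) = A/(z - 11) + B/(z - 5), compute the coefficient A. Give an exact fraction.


Step 1: Multiply both sides by (z - 11) and set z = 11
Step 2: A = 3 / (11 - 5)
Step 3: A = 3 / 6
Step 4: A = 1/2

1/2
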